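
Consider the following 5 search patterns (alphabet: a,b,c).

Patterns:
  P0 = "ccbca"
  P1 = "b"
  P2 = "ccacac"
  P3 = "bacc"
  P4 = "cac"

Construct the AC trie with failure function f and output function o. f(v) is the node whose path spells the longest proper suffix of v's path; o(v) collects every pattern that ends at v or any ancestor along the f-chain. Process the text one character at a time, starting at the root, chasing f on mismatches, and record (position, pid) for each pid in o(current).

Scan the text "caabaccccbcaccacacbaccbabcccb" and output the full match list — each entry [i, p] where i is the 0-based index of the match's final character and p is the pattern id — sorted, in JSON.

Construct AC machine:
Trie (insert patterns):
  0='ε' goto b→6 c→1
  1='c' goto a→14 c→2
  2='cc' goto a→7 b→3
  3='ccb' goto c→4
  4='ccbc' goto a→5
  5='ccbca' goto ·  ←P0
  6='b' goto a→11  ←P1
  7='cca' goto c→8
  8='ccac' goto a→9
  9='ccaca' goto c→10
  10='ccacac' goto ·  ←P2
  11='ba' goto c→12
  12='bac' goto c→13
  13='bacc' goto ·  ←P3
  14='ca' goto c→15
  15='cac' goto ·  ←P4

Failure links (BFS by depth):
  fail(1) 'c': from fail(0)=0 chase 'c': 0 ⇒ 0;  out=∅∪out(0)=∅
  fail(6) 'b': from fail(0)=0 chase 'b': 0 ⇒ 0;  out={1}∪out(0)={1}
  fail(2) 'cc': from fail(1)=0 chase 'c': 0 ⇒ 1;  out=∅∪out(1)=∅
  fail(11) 'ba': from fail(6)=0 chase 'a': 0 ⇒ 0;  out=∅∪out(0)=∅
  fail(14) 'ca': from fail(1)=0 chase 'a': 0 ⇒ 0;  out=∅∪out(0)=∅
  fail(3) 'ccb': from fail(2)=1 chase 'b': 1→0 ⇒ 6;  out=∅∪out(6)={1}
  fail(7) 'cca': from fail(2)=1 chase 'a': 1 ⇒ 14;  out=∅∪out(14)=∅
  fail(12) 'bac': from fail(11)=0 chase 'c': 0 ⇒ 1;  out=∅∪out(1)=∅
  fail(15) 'cac': from fail(14)=0 chase 'c': 0 ⇒ 1;  out={4}∪out(1)={4}
  fail(4) 'ccbc': from fail(3)=6 chase 'c': 6→0 ⇒ 1;  out=∅∪out(1)=∅
  fail(8) 'ccac': from fail(7)=14 chase 'c': 14 ⇒ 15;  out=∅∪out(15)={4}
  fail(13) 'bacc': from fail(12)=1 chase 'c': 1 ⇒ 2;  out={3}∪out(2)={3}
  fail(5) 'ccbca': from fail(4)=1 chase 'a': 1 ⇒ 14;  out={0}∪out(14)={0}
  fail(9) 'ccaca': from fail(8)=15 chase 'a': 15→1 ⇒ 14;  out=∅∪out(14)=∅
  fail(10) 'ccacac': from fail(9)=14 chase 'c': 14 ⇒ 15;  out={2}∪out(15)={2,4}

Run:
pos 0 'c': at 1
pos 1 'a': at 14
pos 2 'a': at 0 (fail-walked)
pos 3 'b': at 6  → match P1@[3:3]
pos 4 'a': at 11
pos 5 'c': at 12
pos 6 'c': at 13  → match P3@[3:6]
pos 7 'c': at 2 (fail-walked)
pos 8 'c': at 2 (fail-walked)
pos 9 'b': at 3  → match P1@[9:9]
pos 10 'c': at 4
pos 11 'a': at 5  → match P0@[7:11]
pos 12 'c': at 15 (fail-walked)  → match P4@[10:12]
pos 13 'c': at 2 (fail-walked)
pos 14 'a': at 7
pos 15 'c': at 8  → match P4@[13:15]
pos 16 'a': at 9
pos 17 'c': at 10  → match P2@[12:17],P4@[15:17]
pos 18 'b': at 6 (fail-walked)  → match P1@[18:18]
pos 19 'a': at 11
pos 20 'c': at 12
pos 21 'c': at 13  → match P3@[18:21]
pos 22 'b': at 3 (fail-walked)  → match P1@[22:22]
pos 23 'a': at 11 (fail-walked)
pos 24 'b': at 6 (fail-walked)  → match P1@[24:24]
pos 25 'c': at 1 (fail-walked)
pos 26 'c': at 2
pos 27 'c': at 2 (fail-walked)
pos 28 'b': at 3  → match P1@[28:28]

Matches: [[3,1],[6,3],[9,1],[11,0],[12,4],[15,4],[17,2],[17,4],[18,1],[21,3],[22,1],[24,1],[28,1]]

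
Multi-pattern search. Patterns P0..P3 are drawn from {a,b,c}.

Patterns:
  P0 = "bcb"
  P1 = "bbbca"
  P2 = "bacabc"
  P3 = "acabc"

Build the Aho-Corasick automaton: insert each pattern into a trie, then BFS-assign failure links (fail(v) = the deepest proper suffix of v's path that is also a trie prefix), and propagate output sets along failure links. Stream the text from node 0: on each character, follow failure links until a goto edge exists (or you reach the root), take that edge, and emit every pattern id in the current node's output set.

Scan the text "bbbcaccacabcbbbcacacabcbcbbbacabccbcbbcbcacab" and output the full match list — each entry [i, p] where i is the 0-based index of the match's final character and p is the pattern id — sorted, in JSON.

Construct AC machine:
Trie nodes:
  n0 'ε': a→13 b→1
  n1 'b': a→8 b→4 c→2
  n2 'bc': b→3
  n3 'bcb': ·  ←P0
  n4 'bb': b→5
  n5 'bbb': c→6
  n6 'bbbc': a→7
  n7 'bbbca': ·  ←P1
  n8 'ba': c→9
  n9 'bac': a→10
  n10 'baca': b→11
  n11 'bacab': c→12
  n12 'bacabc': ·  ←P2
  n13 'a': c→14
  n14 'ac': a→15
  n15 'aca': b→16
  n16 'acab': c→17
  n17 'acabc': ·  ←P3

Failure links (BFS by depth):
  fail(1) 'b': from fail(0)=0 chase 'b': 0 ⇒ 0;  out=∅∪out(0)=∅
  fail(13) 'a': from fail(0)=0 chase 'a': 0 ⇒ 0;  out=∅∪out(0)=∅
  fail(2) 'bc': from fail(1)=0 chase 'c': 0 ⇒ 0;  out=∅∪out(0)=∅
  fail(4) 'bb': from fail(1)=0 chase 'b': 0 ⇒ 1;  out=∅∪out(1)=∅
  fail(8) 'ba': from fail(1)=0 chase 'a': 0 ⇒ 13;  out=∅∪out(13)=∅
  fail(14) 'ac': from fail(13)=0 chase 'c': 0 ⇒ 0;  out=∅∪out(0)=∅
  fail(3) 'bcb': from fail(2)=0 chase 'b': 0 ⇒ 1;  out={0}∪out(1)={0}
  fail(5) 'bbb': from fail(4)=1 chase 'b': 1 ⇒ 4;  out=∅∪out(4)=∅
  fail(9) 'bac': from fail(8)=13 chase 'c': 13 ⇒ 14;  out=∅∪out(14)=∅
  fail(15) 'aca': from fail(14)=0 chase 'a': 0 ⇒ 13;  out=∅∪out(13)=∅
  fail(6) 'bbbc': from fail(5)=4 chase 'c': 4→1 ⇒ 2;  out=∅∪out(2)=∅
  fail(10) 'baca': from fail(9)=14 chase 'a': 14 ⇒ 15;  out=∅∪out(15)=∅
  fail(16) 'acab': from fail(15)=13 chase 'b': 13→0 ⇒ 1;  out=∅∪out(1)=∅
  fail(7) 'bbbca': from fail(6)=2 chase 'a': 2→0 ⇒ 13;  out={1}∪out(13)={1}
  fail(11) 'bacab': from fail(10)=15 chase 'b': 15 ⇒ 16;  out=∅∪out(16)=∅
  fail(17) 'acabc': from fail(16)=1 chase 'c': 1 ⇒ 2;  out={3}∪out(2)={3}
  fail(12) 'bacabc': from fail(11)=16 chase 'c': 16 ⇒ 17;  out={2}∪out(17)={2,3}

Text stream:
i=0 'b': node 0→1
i=1 'b': node 1→4
i=2 'b': node 4→5
i=3 'c': node 5→6
i=4 'a': node 6→7  ** P1@[0:4]
i=5 'c': node 7→14 (fail-walked)
i=6 'c': node 14→0 (fail-walked)
i=7 'a': node 0→13
i=8 'c': node 13→14
i=9 'a': node 14→15
i=10 'b': node 15→16
i=11 'c': node 16→17  ** P3@[7:11]
i=12 'b': node 17→3 (fail-walked)  ** P0@[10:12]
i=13 'b': node 3→4 (fail-walked)
i=14 'b': node 4→5
i=15 'c': node 5→6
i=16 'a': node 6→7  ** P1@[12:16]
i=17 'c': node 7→14 (fail-walked)
i=18 'a': node 14→15
i=19 'c': node 15→14 (fail-walked)
i=20 'a': node 14→15
i=21 'b': node 15→16
i=22 'c': node 16→17  ** P3@[18:22]
i=23 'b': node 17→3 (fail-walked)  ** P0@[21:23]
i=24 'c': node 3→2 (fail-walked)
i=25 'b': node 2→3  ** P0@[23:25]
i=26 'b': node 3→4 (fail-walked)
i=27 'b': node 4→5
i=28 'a': node 5→8 (fail-walked)
i=29 'c': node 8→9
i=30 'a': node 9→10
i=31 'b': node 10→11
i=32 'c': node 11→12  ** P2@[27:32],P3@[28:32]
i=33 'c': node 12→0 (fail-walked)
i=34 'b': node 0→1
i=35 'c': node 1→2
i=36 'b': node 2→3  ** P0@[34:36]
i=37 'b': node 3→4 (fail-walked)
i=38 'c': node 4→2 (fail-walked)
i=39 'b': node 2→3  ** P0@[37:39]
i=40 'c': node 3→2 (fail-walked)
i=41 'a': node 2→13 (fail-walked)
i=42 'c': node 13→14
i=43 'a': node 14→15
i=44 'b': node 15→16

Result: [[4,1],[11,3],[12,0],[16,1],[22,3],[23,0],[25,0],[32,2],[32,3],[36,0],[39,0]]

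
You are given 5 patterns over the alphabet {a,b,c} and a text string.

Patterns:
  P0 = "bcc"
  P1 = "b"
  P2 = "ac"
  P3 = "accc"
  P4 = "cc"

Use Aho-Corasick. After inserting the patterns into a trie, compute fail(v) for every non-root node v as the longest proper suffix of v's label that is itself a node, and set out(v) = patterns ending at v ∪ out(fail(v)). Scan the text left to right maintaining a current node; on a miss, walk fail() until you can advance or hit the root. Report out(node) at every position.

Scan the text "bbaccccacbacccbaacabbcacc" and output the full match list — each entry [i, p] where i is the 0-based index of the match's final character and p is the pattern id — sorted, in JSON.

Construct AC machine:
Trie (insert patterns):
  0='ε' goto a→4 b→1 c→8
  1='b' goto c→2  ←P1
  2='bc' goto c→3
  3='bcc' goto ·  ←P0
  4='a' goto c→5
  5='ac' goto c→6  ←P2
  6='acc' goto c→7
  7='accc' goto ·  ←P3
  8='c' goto c→9
  9='cc' goto ·  ←P4

Failure links (BFS by depth):
  fail(1) 'b': from fail(0)=0 chase 'b': 0 ⇒ 0;  out={1}∪out(0)={1}
  fail(4) 'a': from fail(0)=0 chase 'a': 0 ⇒ 0;  out=∅∪out(0)=∅
  fail(8) 'c': from fail(0)=0 chase 'c': 0 ⇒ 0;  out=∅∪out(0)=∅
  fail(2) 'bc': from fail(1)=0 chase 'c': 0 ⇒ 8;  out=∅∪out(8)=∅
  fail(5) 'ac': from fail(4)=0 chase 'c': 0 ⇒ 8;  out={2}∪out(8)={2}
  fail(9) 'cc': from fail(8)=0 chase 'c': 0 ⇒ 8;  out={4}∪out(8)={4}
  fail(3) 'bcc': from fail(2)=8 chase 'c': 8 ⇒ 9;  out={0}∪out(9)={0,4}
  fail(6) 'acc': from fail(5)=8 chase 'c': 8 ⇒ 9;  out=∅∪out(9)={4}
  fail(7) 'accc': from fail(6)=9 chase 'c': 9→8 ⇒ 9;  out={3}∪out(9)={3,4}

Run:
pos 0 'b': at 1  ** P1@[0:0]
pos 1 'b': at 1 ·f  ** P1@[1:1]
pos 2 'a': at 4 ·f
pos 3 'c': at 5  ** P2@[2:3]
pos 4 'c': at 6  ** P4@[3:4]
pos 5 'c': at 7  ** P3@[2:5],P4@[4:5]
pos 6 'c': at 9 ·f  ** P4@[5:6]
pos 7 'a': at 4 ·f
pos 8 'c': at 5  ** P2@[7:8]
pos 9 'b': at 1 ·f  ** P1@[9:9]
pos 10 'a': at 4 ·f
pos 11 'c': at 5  ** P2@[10:11]
pos 12 'c': at 6  ** P4@[11:12]
pos 13 'c': at 7  ** P3@[10:13],P4@[12:13]
pos 14 'b': at 1 ·f  ** P1@[14:14]
pos 15 'a': at 4 ·f
pos 16 'a': at 4 ·f
pos 17 'c': at 5  ** P2@[16:17]
pos 18 'a': at 4 ·f
pos 19 'b': at 1 ·f  ** P1@[19:19]
pos 20 'b': at 1 ·f  ** P1@[20:20]
pos 21 'c': at 2
pos 22 'a': at 4 ·f
pos 23 'c': at 5  ** P2@[22:23]
pos 24 'c': at 6  ** P4@[23:24]

Matches: [[0,1],[1,1],[3,2],[4,4],[5,3],[5,4],[6,4],[8,2],[9,1],[11,2],[12,4],[13,3],[13,4],[14,1],[17,2],[19,1],[20,1],[23,2],[24,4]]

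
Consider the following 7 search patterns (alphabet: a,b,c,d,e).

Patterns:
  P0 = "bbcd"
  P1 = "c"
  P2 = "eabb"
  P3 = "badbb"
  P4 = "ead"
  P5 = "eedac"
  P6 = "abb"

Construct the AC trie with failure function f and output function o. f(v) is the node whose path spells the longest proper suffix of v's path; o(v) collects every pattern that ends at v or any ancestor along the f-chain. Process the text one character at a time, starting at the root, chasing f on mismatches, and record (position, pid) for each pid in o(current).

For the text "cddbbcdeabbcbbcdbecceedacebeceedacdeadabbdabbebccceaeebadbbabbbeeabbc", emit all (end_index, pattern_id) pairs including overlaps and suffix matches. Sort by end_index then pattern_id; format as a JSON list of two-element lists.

Construct AC machine:
Trie nodes:
  n0 'ε': a→19 b→1 c→5 e→6
  n1 'b': a→10 b→2
  n2 'bb': c→3
  n3 'bbc': d→4
  n4 'bbcd': ·  [P0 ends]
  n5 'c': ·  [P1 ends]
  n6 'e': a→7 e→15
  n7 'ea': b→8 d→14
  n8 'eab': b→9
  n9 'eabb': ·  [P2 ends]
  n10 'ba': d→11
  n11 'bad': b→12
  n12 'badb': b→13
  n13 'badbb': ·  [P3 ends]
  n14 'ead': ·  [P4 ends]
  n15 'ee': d→16
  n16 'eed': a→17
  n17 'eeda': c→18
  n18 'eedac': ·  [P5 ends]
  n19 'a': b→20
  n20 'ab': b→21
  n21 'abb': ·  [P6 ends]

Failure links (BFS by depth):
  fail(1) 'b': from fail(0)=0 chase 'b': 0 ⇒ 0;  out=∅∪out(0)=∅
  fail(5) 'c': from fail(0)=0 chase 'c': 0 ⇒ 0;  out={1}∪out(0)={1}
  fail(6) 'e': from fail(0)=0 chase 'e': 0 ⇒ 0;  out=∅∪out(0)=∅
  fail(19) 'a': from fail(0)=0 chase 'a': 0 ⇒ 0;  out=∅∪out(0)=∅
  fail(2) 'bb': from fail(1)=0 chase 'b': 0 ⇒ 1;  out=∅∪out(1)=∅
  fail(7) 'ea': from fail(6)=0 chase 'a': 0 ⇒ 19;  out=∅∪out(19)=∅
  fail(10) 'ba': from fail(1)=0 chase 'a': 0 ⇒ 19;  out=∅∪out(19)=∅
  fail(15) 'ee': from fail(6)=0 chase 'e': 0 ⇒ 6;  out=∅∪out(6)=∅
  fail(20) 'ab': from fail(19)=0 chase 'b': 0 ⇒ 1;  out=∅∪out(1)=∅
  fail(3) 'bbc': from fail(2)=1 chase 'c': 1→0 ⇒ 5;  out=∅∪out(5)={1}
  fail(8) 'eab': from fail(7)=19 chase 'b': 19 ⇒ 20;  out=∅∪out(20)=∅
  fail(11) 'bad': from fail(10)=19 chase 'd': 19→0 ⇒ 0;  out=∅∪out(0)=∅
  fail(14) 'ead': from fail(7)=19 chase 'd': 19→0 ⇒ 0;  out={4}∪out(0)={4}
  fail(16) 'eed': from fail(15)=6 chase 'd': 6→0 ⇒ 0;  out=∅∪out(0)=∅
  fail(21) 'abb': from fail(20)=1 chase 'b': 1 ⇒ 2;  out={6}∪out(2)={6}
  fail(4) 'bbcd': from fail(3)=5 chase 'd': 5→0 ⇒ 0;  out={0}∪out(0)={0}
  fail(9) 'eabb': from fail(8)=20 chase 'b': 20 ⇒ 21;  out={2}∪out(21)={2,6}
  fail(12) 'badb': from fail(11)=0 chase 'b': 0 ⇒ 1;  out=∅∪out(1)=∅
  fail(17) 'eeda': from fail(16)=0 chase 'a': 0 ⇒ 19;  out=∅∪out(19)=∅
  fail(13) 'badbb': from fail(12)=1 chase 'b': 1 ⇒ 2;  out={3}∪out(2)={3}
  fail(18) 'eedac': from fail(17)=19 chase 'c': 19→0 ⇒ 5;  out={5}∪out(5)={1,5}

Text stream:
[0] read 'c'  n0⇒n5  emit P1@[0:0]
[1] read 'd'  n5⇒n0 ·f
[2] read 'd'  n0⇒n0
[3] read 'b'  n0⇒n1
[4] read 'b'  n1⇒n2
[5] read 'c'  n2⇒n3  emit P1@[5:5]
[6] read 'd'  n3⇒n4  emit P0@[3:6]
[7] read 'e'  n4⇒n6 ·f
[8] read 'a'  n6⇒n7
[9] read 'b'  n7⇒n8
[10] read 'b'  n8⇒n9  emit P2@[7:10],P6@[8:10]
[11] read 'c'  n9⇒n3 ·f  emit P1@[11:11]
[12] read 'b'  n3⇒n1 ·f
[13] read 'b'  n1⇒n2
[14] read 'c'  n2⇒n3  emit P1@[14:14]
[15] read 'd'  n3⇒n4  emit P0@[12:15]
[16] read 'b'  n4⇒n1 ·f
[17] read 'e'  n1⇒n6 ·f
[18] read 'c'  n6⇒n5 ·f  emit P1@[18:18]
[19] read 'c'  n5⇒n5 ·f  emit P1@[19:19]
[20] read 'e'  n5⇒n6 ·f
[21] read 'e'  n6⇒n15
[22] read 'd'  n15⇒n16
[23] read 'a'  n16⇒n17
[24] read 'c'  n17⇒n18  emit P1@[24:24],P5@[20:24]
[25] read 'e'  n18⇒n6 ·f
[26] read 'b'  n6⇒n1 ·f
[27] read 'e'  n1⇒n6 ·f
[28] read 'c'  n6⇒n5 ·f  emit P1@[28:28]
[29] read 'e'  n5⇒n6 ·f
[30] read 'e'  n6⇒n15
[31] read 'd'  n15⇒n16
[32] read 'a'  n16⇒n17
[33] read 'c'  n17⇒n18  emit P1@[33:33],P5@[29:33]
[34] read 'd'  n18⇒n0 ·f
[35] read 'e'  n0⇒n6
[36] read 'a'  n6⇒n7
[37] read 'd'  n7⇒n14  emit P4@[35:37]
[38] read 'a'  n14⇒n19 ·f
[39] read 'b'  n19⇒n20
[40] read 'b'  n20⇒n21  emit P6@[38:40]
[41] read 'd'  n21⇒n0 ·f
[42] read 'a'  n0⇒n19
[43] read 'b'  n19⇒n20
[44] read 'b'  n20⇒n21  emit P6@[42:44]
[45] read 'e'  n21⇒n6 ·f
[46] read 'b'  n6⇒n1 ·f
[47] read 'c'  n1⇒n5 ·f  emit P1@[47:47]
[48] read 'c'  n5⇒n5 ·f  emit P1@[48:48]
[49] read 'c'  n5⇒n5 ·f  emit P1@[49:49]
[50] read 'e'  n5⇒n6 ·f
[51] read 'a'  n6⇒n7
[52] read 'e'  n7⇒n6 ·f
[53] read 'e'  n6⇒n15
[54] read 'b'  n15⇒n1 ·f
[55] read 'a'  n1⇒n10
[56] read 'd'  n10⇒n11
[57] read 'b'  n11⇒n12
[58] read 'b'  n12⇒n13  emit P3@[54:58]
[59] read 'a'  n13⇒n10 ·f
[60] read 'b'  n10⇒n20 ·f
[61] read 'b'  n20⇒n21  emit P6@[59:61]
[62] read 'b'  n21⇒n2 ·f
[63] read 'e'  n2⇒n6 ·f
[64] read 'e'  n6⇒n15
[65] read 'a'  n15⇒n7 ·f
[66] read 'b'  n7⇒n8
[67] read 'b'  n8⇒n9  emit P2@[64:67],P6@[65:67]
[68] read 'c'  n9⇒n3 ·f  emit P1@[68:68]

Result: [[0,1],[5,1],[6,0],[10,2],[10,6],[11,1],[14,1],[15,0],[18,1],[19,1],[24,1],[24,5],[28,1],[33,1],[33,5],[37,4],[40,6],[44,6],[47,1],[48,1],[49,1],[58,3],[61,6],[67,2],[67,6],[68,1]]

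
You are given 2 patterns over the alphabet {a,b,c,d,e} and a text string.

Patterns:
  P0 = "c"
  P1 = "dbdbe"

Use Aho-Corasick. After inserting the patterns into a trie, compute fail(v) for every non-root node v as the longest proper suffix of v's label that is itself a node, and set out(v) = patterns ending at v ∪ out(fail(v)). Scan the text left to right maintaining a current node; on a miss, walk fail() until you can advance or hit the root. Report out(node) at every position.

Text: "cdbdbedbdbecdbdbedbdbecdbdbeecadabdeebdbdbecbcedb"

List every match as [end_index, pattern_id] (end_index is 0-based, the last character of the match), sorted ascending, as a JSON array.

Build:
Trie (insert patterns):
  0='ε' goto c→1 d→2
  1='c' goto ·  [P0 ends]
  2='d' goto b→3
  3='db' goto d→4
  4='dbd' goto b→5
  5='dbdb' goto e→6
  6='dbdbe' goto ·  [P1 ends]

Failure links (BFS by depth):
  fail(1) 'c': from fail(0)=0 chase 'c': 0 ⇒ 0;  out={0}∪out(0)={0}
  fail(2) 'd': from fail(0)=0 chase 'd': 0 ⇒ 0;  out=∅∪out(0)=∅
  fail(3) 'db': from fail(2)=0 chase 'b': 0 ⇒ 0;  out=∅∪out(0)=∅
  fail(4) 'dbd': from fail(3)=0 chase 'd': 0 ⇒ 2;  out=∅∪out(2)=∅
  fail(5) 'dbdb': from fail(4)=2 chase 'b': 2 ⇒ 3;  out=∅∪out(3)=∅
  fail(6) 'dbdbe': from fail(5)=3 chase 'e': 3→0 ⇒ 0;  out={1}∪out(0)={1}

Run:
pos 0 'c': at 1  emit P0@[0:0]
pos 1 'd': at 2 (fail-walked)
pos 2 'b': at 3
pos 3 'd': at 4
pos 4 'b': at 5
pos 5 'e': at 6  emit P1@[1:5]
pos 6 'd': at 2 (fail-walked)
pos 7 'b': at 3
pos 8 'd': at 4
pos 9 'b': at 5
pos 10 'e': at 6  emit P1@[6:10]
pos 11 'c': at 1 (fail-walked)  emit P0@[11:11]
pos 12 'd': at 2 (fail-walked)
pos 13 'b': at 3
pos 14 'd': at 4
pos 15 'b': at 5
pos 16 'e': at 6  emit P1@[12:16]
pos 17 'd': at 2 (fail-walked)
pos 18 'b': at 3
pos 19 'd': at 4
pos 20 'b': at 5
pos 21 'e': at 6  emit P1@[17:21]
pos 22 'c': at 1 (fail-walked)  emit P0@[22:22]
pos 23 'd': at 2 (fail-walked)
pos 24 'b': at 3
pos 25 'd': at 4
pos 26 'b': at 5
pos 27 'e': at 6  emit P1@[23:27]
pos 28 'e': at 0 (fail-walked)
pos 29 'c': at 1  emit P0@[29:29]
pos 30 'a': at 0 (fail-walked)
pos 31 'd': at 2
pos 32 'a': at 0 (fail-walked)
pos 33 'b': at 0
pos 34 'd': at 2
pos 35 'e': at 0 (fail-walked)
pos 36 'e': at 0
pos 37 'b': at 0
pos 38 'd': at 2
pos 39 'b': at 3
pos 40 'd': at 4
pos 41 'b': at 5
pos 42 'e': at 6  emit P1@[38:42]
pos 43 'c': at 1 (fail-walked)  emit P0@[43:43]
pos 44 'b': at 0 (fail-walked)
pos 45 'c': at 1  emit P0@[45:45]
pos 46 'e': at 0 (fail-walked)
pos 47 'd': at 2
pos 48 'b': at 3

All matches (sorted): [[0,0],[5,1],[10,1],[11,0],[16,1],[21,1],[22,0],[27,1],[29,0],[42,1],[43,0],[45,0]]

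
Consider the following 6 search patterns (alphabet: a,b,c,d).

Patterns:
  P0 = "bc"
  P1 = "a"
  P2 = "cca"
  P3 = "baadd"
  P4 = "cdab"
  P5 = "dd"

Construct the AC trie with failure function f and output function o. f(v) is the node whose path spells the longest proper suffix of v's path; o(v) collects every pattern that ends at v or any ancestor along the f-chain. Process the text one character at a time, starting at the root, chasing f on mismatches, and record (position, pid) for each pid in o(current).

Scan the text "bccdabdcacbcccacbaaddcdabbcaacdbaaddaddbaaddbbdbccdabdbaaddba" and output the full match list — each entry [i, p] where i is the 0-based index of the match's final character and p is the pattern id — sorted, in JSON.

Build:
Trie (insert patterns):
  0='ε' goto a→3 b→1 c→4 d→14
  1='b' goto a→7 c→2
  2='bc' goto ·  [P0 ends]
  3='a' goto ·  [P1 ends]
  4='c' goto c→5 d→11
  5='cc' goto a→6
  6='cca' goto ·  [P2 ends]
  7='ba' goto a→8
  8='baa' goto d→9
  9='baad' goto d→10
  10='baadd' goto ·  [P3 ends]
  11='cd' goto a→12
  12='cda' goto b→13
  13='cdab' goto ·  [P4 ends]
  14='d' goto d→15
  15='dd' goto ·  [P5 ends]

Failure links (BFS by depth):
  fail(1) 'b': from fail(0)=0 chase 'b': 0 ⇒ 0;  out=∅∪out(0)=∅
  fail(3) 'a': from fail(0)=0 chase 'a': 0 ⇒ 0;  out={1}∪out(0)={1}
  fail(4) 'c': from fail(0)=0 chase 'c': 0 ⇒ 0;  out=∅∪out(0)=∅
  fail(14) 'd': from fail(0)=0 chase 'd': 0 ⇒ 0;  out=∅∪out(0)=∅
  fail(2) 'bc': from fail(1)=0 chase 'c': 0 ⇒ 4;  out={0}∪out(4)={0}
  fail(5) 'cc': from fail(4)=0 chase 'c': 0 ⇒ 4;  out=∅∪out(4)=∅
  fail(7) 'ba': from fail(1)=0 chase 'a': 0 ⇒ 3;  out=∅∪out(3)={1}
  fail(11) 'cd': from fail(4)=0 chase 'd': 0 ⇒ 14;  out=∅∪out(14)=∅
  fail(15) 'dd': from fail(14)=0 chase 'd': 0 ⇒ 14;  out={5}∪out(14)={5}
  fail(6) 'cca': from fail(5)=4 chase 'a': 4→0 ⇒ 3;  out={2}∪out(3)={1,2}
  fail(8) 'baa': from fail(7)=3 chase 'a': 3→0 ⇒ 3;  out=∅∪out(3)={1}
  fail(12) 'cda': from fail(11)=14 chase 'a': 14→0 ⇒ 3;  out=∅∪out(3)={1}
  fail(9) 'baad': from fail(8)=3 chase 'd': 3→0 ⇒ 14;  out=∅∪out(14)=∅
  fail(13) 'cdab': from fail(12)=3 chase 'b': 3→0 ⇒ 1;  out={4}∪out(1)={4}
  fail(10) 'baadd': from fail(9)=14 chase 'd': 14 ⇒ 15;  out={3}∪out(15)={3,5}

Text stream:
i=0 'b': node 0→1
i=1 'c': node 1→2  → match P0@[0:1]
i=2 'c': node 2→5 (fail-walked)
i=3 'd': node 5→11 (fail-walked)
i=4 'a': node 11→12  → match P1@[4:4]
i=5 'b': node 12→13  → match P4@[2:5]
i=6 'd': node 13→14 (fail-walked)
i=7 'c': node 14→4 (fail-walked)
i=8 'a': node 4→3 (fail-walked)  → match P1@[8:8]
i=9 'c': node 3→4 (fail-walked)
i=10 'b': node 4→1 (fail-walked)
i=11 'c': node 1→2  → match P0@[10:11]
i=12 'c': node 2→5 (fail-walked)
i=13 'c': node 5→5 (fail-walked)
i=14 'a': node 5→6  → match P1@[14:14],P2@[12:14]
i=15 'c': node 6→4 (fail-walked)
i=16 'b': node 4→1 (fail-walked)
i=17 'a': node 1→7  → match P1@[17:17]
i=18 'a': node 7→8  → match P1@[18:18]
i=19 'd': node 8→9
i=20 'd': node 9→10  → match P3@[16:20],P5@[19:20]
i=21 'c': node 10→4 (fail-walked)
i=22 'd': node 4→11
i=23 'a': node 11→12  → match P1@[23:23]
i=24 'b': node 12→13  → match P4@[21:24]
i=25 'b': node 13→1 (fail-walked)
i=26 'c': node 1→2  → match P0@[25:26]
i=27 'a': node 2→3 (fail-walked)  → match P1@[27:27]
i=28 'a': node 3→3 (fail-walked)  → match P1@[28:28]
i=29 'c': node 3→4 (fail-walked)
i=30 'd': node 4→11
i=31 'b': node 11→1 (fail-walked)
i=32 'a': node 1→7  → match P1@[32:32]
i=33 'a': node 7→8  → match P1@[33:33]
i=34 'd': node 8→9
i=35 'd': node 9→10  → match P3@[31:35],P5@[34:35]
i=36 'a': node 10→3 (fail-walked)  → match P1@[36:36]
i=37 'd': node 3→14 (fail-walked)
i=38 'd': node 14→15  → match P5@[37:38]
i=39 'b': node 15→1 (fail-walked)
i=40 'a': node 1→7  → match P1@[40:40]
i=41 'a': node 7→8  → match P1@[41:41]
i=42 'd': node 8→9
i=43 'd': node 9→10  → match P3@[39:43],P5@[42:43]
i=44 'b': node 10→1 (fail-walked)
i=45 'b': node 1→1 (fail-walked)
i=46 'd': node 1→14 (fail-walked)
i=47 'b': node 14→1 (fail-walked)
i=48 'c': node 1→2  → match P0@[47:48]
i=49 'c': node 2→5 (fail-walked)
i=50 'd': node 5→11 (fail-walked)
i=51 'a': node 11→12  → match P1@[51:51]
i=52 'b': node 12→13  → match P4@[49:52]
i=53 'd': node 13→14 (fail-walked)
i=54 'b': node 14→1 (fail-walked)
i=55 'a': node 1→7  → match P1@[55:55]
i=56 'a': node 7→8  → match P1@[56:56]
i=57 'd': node 8→9
i=58 'd': node 9→10  → match P3@[54:58],P5@[57:58]
i=59 'b': node 10→1 (fail-walked)
i=60 'a': node 1→7  → match P1@[60:60]

Result: [[1,0],[4,1],[5,4],[8,1],[11,0],[14,1],[14,2],[17,1],[18,1],[20,3],[20,5],[23,1],[24,4],[26,0],[27,1],[28,1],[32,1],[33,1],[35,3],[35,5],[36,1],[38,5],[40,1],[41,1],[43,3],[43,5],[48,0],[51,1],[52,4],[55,1],[56,1],[58,3],[58,5],[60,1]]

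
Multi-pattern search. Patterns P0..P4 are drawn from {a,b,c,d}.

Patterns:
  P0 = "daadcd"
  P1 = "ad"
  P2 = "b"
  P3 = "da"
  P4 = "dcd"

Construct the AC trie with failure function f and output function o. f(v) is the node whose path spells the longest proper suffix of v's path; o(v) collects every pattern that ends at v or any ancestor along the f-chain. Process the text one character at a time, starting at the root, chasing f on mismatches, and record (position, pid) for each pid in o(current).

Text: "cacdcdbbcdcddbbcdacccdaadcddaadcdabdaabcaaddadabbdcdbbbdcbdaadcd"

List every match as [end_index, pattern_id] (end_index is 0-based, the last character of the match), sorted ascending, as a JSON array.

Build:
Trie nodes:
  n0 'ε': a→7 b→9 d→1
  n1 'd': a→2 c→10
  n2 'da': a→3  [P3 ends]
  n3 'daa': d→4
  n4 'daad': c→5
  n5 'daadc': d→6
  n6 'daadcd': ·  [P0 ends]
  n7 'a': d→8
  n8 'ad': ·  [P1 ends]
  n9 'b': ·  [P2 ends]
  n10 'dc': d→11
  n11 'dcd': ·  [P4 ends]

BFS fail/out derivation:
  fail(1) 'd': from fail(0)=0 chase 'd': 0 ⇒ 0;  out=∅∪out(0)=∅
  fail(7) 'a': from fail(0)=0 chase 'a': 0 ⇒ 0;  out=∅∪out(0)=∅
  fail(9) 'b': from fail(0)=0 chase 'b': 0 ⇒ 0;  out={2}∪out(0)={2}
  fail(2) 'da': from fail(1)=0 chase 'a': 0 ⇒ 7;  out={3}∪out(7)={3}
  fail(8) 'ad': from fail(7)=0 chase 'd': 0 ⇒ 1;  out={1}∪out(1)={1}
  fail(10) 'dc': from fail(1)=0 chase 'c': 0 ⇒ 0;  out=∅∪out(0)=∅
  fail(3) 'daa': from fail(2)=7 chase 'a': 7→0 ⇒ 7;  out=∅∪out(7)=∅
  fail(11) 'dcd': from fail(10)=0 chase 'd': 0 ⇒ 1;  out={4}∪out(1)={4}
  fail(4) 'daad': from fail(3)=7 chase 'd': 7 ⇒ 8;  out=∅∪out(8)={1}
  fail(5) 'daadc': from fail(4)=8 chase 'c': 8→1 ⇒ 10;  out=∅∪out(10)=∅
  fail(6) 'daadcd': from fail(5)=10 chase 'd': 10 ⇒ 11;  out={0}∪out(11)={0,4}

Scan:
i=0 'c': node 0→0
i=1 'a': node 0→7
i=2 'c': node 7→0 ·f
i=3 'd': node 0→1
i=4 'c': node 1→10
i=5 'd': node 10→11  ** P4@[3:5]
i=6 'b': node 11→9 ·f  ** P2@[6:6]
i=7 'b': node 9→9 ·f  ** P2@[7:7]
i=8 'c': node 9→0 ·f
i=9 'd': node 0→1
i=10 'c': node 1→10
i=11 'd': node 10→11  ** P4@[9:11]
i=12 'd': node 11→1 ·f
i=13 'b': node 1→9 ·f  ** P2@[13:13]
i=14 'b': node 9→9 ·f  ** P2@[14:14]
i=15 'c': node 9→0 ·f
i=16 'd': node 0→1
i=17 'a': node 1→2  ** P3@[16:17]
i=18 'c': node 2→0 ·f
i=19 'c': node 0→0
i=20 'c': node 0→0
i=21 'd': node 0→1
i=22 'a': node 1→2  ** P3@[21:22]
i=23 'a': node 2→3
i=24 'd': node 3→4  ** P1@[23:24]
i=25 'c': node 4→5
i=26 'd': node 5→6  ** P0@[21:26],P4@[24:26]
i=27 'd': node 6→1 ·f
i=28 'a': node 1→2  ** P3@[27:28]
i=29 'a': node 2→3
i=30 'd': node 3→4  ** P1@[29:30]
i=31 'c': node 4→5
i=32 'd': node 5→6  ** P0@[27:32],P4@[30:32]
i=33 'a': node 6→2 ·f  ** P3@[32:33]
i=34 'b': node 2→9 ·f  ** P2@[34:34]
i=35 'd': node 9→1 ·f
i=36 'a': node 1→2  ** P3@[35:36]
i=37 'a': node 2→3
i=38 'b': node 3→9 ·f  ** P2@[38:38]
i=39 'c': node 9→0 ·f
i=40 'a': node 0→7
i=41 'a': node 7→7 ·f
i=42 'd': node 7→8  ** P1@[41:42]
i=43 'd': node 8→1 ·f
i=44 'a': node 1→2  ** P3@[43:44]
i=45 'd': node 2→8 ·f  ** P1@[44:45]
i=46 'a': node 8→2 ·f  ** P3@[45:46]
i=47 'b': node 2→9 ·f  ** P2@[47:47]
i=48 'b': node 9→9 ·f  ** P2@[48:48]
i=49 'd': node 9→1 ·f
i=50 'c': node 1→10
i=51 'd': node 10→11  ** P4@[49:51]
i=52 'b': node 11→9 ·f  ** P2@[52:52]
i=53 'b': node 9→9 ·f  ** P2@[53:53]
i=54 'b': node 9→9 ·f  ** P2@[54:54]
i=55 'd': node 9→1 ·f
i=56 'c': node 1→10
i=57 'b': node 10→9 ·f  ** P2@[57:57]
i=58 'd': node 9→1 ·f
i=59 'a': node 1→2  ** P3@[58:59]
i=60 'a': node 2→3
i=61 'd': node 3→4  ** P1@[60:61]
i=62 'c': node 4→5
i=63 'd': node 5→6  ** P0@[58:63],P4@[61:63]

Matches: [[5,4],[6,2],[7,2],[11,4],[13,2],[14,2],[17,3],[22,3],[24,1],[26,0],[26,4],[28,3],[30,1],[32,0],[32,4],[33,3],[34,2],[36,3],[38,2],[42,1],[44,3],[45,1],[46,3],[47,2],[48,2],[51,4],[52,2],[53,2],[54,2],[57,2],[59,3],[61,1],[63,0],[63,4]]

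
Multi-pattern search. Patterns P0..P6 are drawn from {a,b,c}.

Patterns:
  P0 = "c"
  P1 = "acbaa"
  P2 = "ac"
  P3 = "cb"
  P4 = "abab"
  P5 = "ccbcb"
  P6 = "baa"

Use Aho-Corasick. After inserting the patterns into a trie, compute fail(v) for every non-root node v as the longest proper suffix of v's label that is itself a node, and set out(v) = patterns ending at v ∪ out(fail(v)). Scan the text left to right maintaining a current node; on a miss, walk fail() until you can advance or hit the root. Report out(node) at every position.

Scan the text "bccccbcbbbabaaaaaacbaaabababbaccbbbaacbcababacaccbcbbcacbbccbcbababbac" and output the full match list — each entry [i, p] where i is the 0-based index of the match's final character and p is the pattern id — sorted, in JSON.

Construct AC machine:
Trie (insert patterns):
  n0 'ε': a→2 b→15 c→1
  n1 'c': b→7 c→11  ←P0
  n2 'a': b→8 c→3
  n3 'ac': b→4  ←P2
  n4 'acb': a→5
  n5 'acba': a→6
  n6 'acbaa': ·  ←P1
  n7 'cb': ·  ←P3
  n8 'ab': a→9
  n9 'aba': b→10
  n10 'abab': ·  ←P4
  n11 'cc': b→12
  n12 'ccb': c→13
  n13 'ccbc': b→14
  n14 'ccbcb': ·  ←P5
  n15 'b': a→16
  n16 'ba': a→17
  n17 'baa': ·  ←P6

BFS fail/out derivation:
  n1('c'): parent n0 fail=0; on 'c' 0 → fail=0;  out {0}∪∅={0}
  n2('a'): parent n0 fail=0; on 'a' 0 → fail=0;  out ∅∪∅=∅
  n15('b'): parent n0 fail=0; on 'b' 0 → fail=0;  out ∅∪∅=∅
  n3('ac'): parent n2 fail=0; on 'c' 0 → fail=1;  out {2}∪{0}={0,2}
  n7('cb'): parent n1 fail=0; on 'b' 0 → fail=15;  out {3}∪∅={3}
  n8('ab'): parent n2 fail=0; on 'b' 0 → fail=15;  out ∅∪∅=∅
  n11('cc'): parent n1 fail=0; on 'c' 0 → fail=1;  out ∅∪{0}={0}
  n16('ba'): parent n15 fail=0; on 'a' 0 → fail=2;  out ∅∪∅=∅
  n4('acb'): parent n3 fail=1; on 'b' 1 → fail=7;  out ∅∪{3}={3}
  n9('aba'): parent n8 fail=15; on 'a' 15 → fail=16;  out ∅∪∅=∅
  n12('ccb'): parent n11 fail=1; on 'b' 1 → fail=7;  out ∅∪{3}={3}
  n17('baa'): parent n16 fail=2; on 'a' 2→0 → fail=2;  out {6}∪∅={6}
  n5('acba'): parent n4 fail=7; on 'a' 7→15 → fail=16;  out ∅∪∅=∅
  n10('abab'): parent n9 fail=16; on 'b' 16→2 → fail=8;  out {4}∪∅={4}
  n13('ccbc'): parent n12 fail=7; on 'c' 7→15→0 → fail=1;  out ∅∪{0}={0}
  n6('acbaa'): parent n5 fail=16; on 'a' 16 → fail=17;  out {1}∪{6}={1,6}
  n14('ccbcb'): parent n13 fail=1; on 'b' 1 → fail=7;  out {5}∪{3}={3,5}

Scan:
pos 0 'b': at 15
pos 1 'c': at 1 (fail-walked)  ** P0@[1:1]
pos 2 'c': at 11  ** P0@[2:2]
pos 3 'c': at 11 (fail-walked)  ** P0@[3:3]
pos 4 'c': at 11 (fail-walked)  ** P0@[4:4]
pos 5 'b': at 12  ** P3@[4:5]
pos 6 'c': at 13  ** P0@[6:6]
pos 7 'b': at 14  ** P3@[6:7],P5@[3:7]
pos 8 'b': at 15 (fail-walked)
pos 9 'b': at 15 (fail-walked)
pos 10 'a': at 16
pos 11 'b': at 8 (fail-walked)
pos 12 'a': at 9
pos 13 'a': at 17 (fail-walked)  ** P6@[11:13]
pos 14 'a': at 2 (fail-walked)
pos 15 'a': at 2 (fail-walked)
pos 16 'a': at 2 (fail-walked)
pos 17 'a': at 2 (fail-walked)
pos 18 'c': at 3  ** P0@[18:18],P2@[17:18]
pos 19 'b': at 4  ** P3@[18:19]
pos 20 'a': at 5
pos 21 'a': at 6  ** P1@[17:21],P6@[19:21]
pos 22 'a': at 2 (fail-walked)
pos 23 'b': at 8
pos 24 'a': at 9
pos 25 'b': at 10  ** P4@[22:25]
pos 26 'a': at 9 (fail-walked)
pos 27 'b': at 10  ** P4@[24:27]
pos 28 'b': at 15 (fail-walked)
pos 29 'a': at 16
pos 30 'c': at 3 (fail-walked)  ** P0@[30:30],P2@[29:30]
pos 31 'c': at 11 (fail-walked)  ** P0@[31:31]
pos 32 'b': at 12  ** P3@[31:32]
pos 33 'b': at 15 (fail-walked)
pos 34 'b': at 15 (fail-walked)
pos 35 'a': at 16
pos 36 'a': at 17  ** P6@[34:36]
pos 37 'c': at 3 (fail-walked)  ** P0@[37:37],P2@[36:37]
pos 38 'b': at 4  ** P3@[37:38]
pos 39 'c': at 1 (fail-walked)  ** P0@[39:39]
pos 40 'a': at 2 (fail-walked)
pos 41 'b': at 8
pos 42 'a': at 9
pos 43 'b': at 10  ** P4@[40:43]
pos 44 'a': at 9 (fail-walked)
pos 45 'c': at 3 (fail-walked)  ** P0@[45:45],P2@[44:45]
pos 46 'a': at 2 (fail-walked)
pos 47 'c': at 3  ** P0@[47:47],P2@[46:47]
pos 48 'c': at 11 (fail-walked)  ** P0@[48:48]
pos 49 'b': at 12  ** P3@[48:49]
pos 50 'c': at 13  ** P0@[50:50]
pos 51 'b': at 14  ** P3@[50:51],P5@[47:51]
pos 52 'b': at 15 (fail-walked)
pos 53 'c': at 1 (fail-walked)  ** P0@[53:53]
pos 54 'a': at 2 (fail-walked)
pos 55 'c': at 3  ** P0@[55:55],P2@[54:55]
pos 56 'b': at 4  ** P3@[55:56]
pos 57 'b': at 15 (fail-walked)
pos 58 'c': at 1 (fail-walked)  ** P0@[58:58]
pos 59 'c': at 11  ** P0@[59:59]
pos 60 'b': at 12  ** P3@[59:60]
pos 61 'c': at 13  ** P0@[61:61]
pos 62 'b': at 14  ** P3@[61:62],P5@[58:62]
pos 63 'a': at 16 (fail-walked)
pos 64 'b': at 8 (fail-walked)
pos 65 'a': at 9
pos 66 'b': at 10  ** P4@[63:66]
pos 67 'b': at 15 (fail-walked)
pos 68 'a': at 16
pos 69 'c': at 3 (fail-walked)  ** P0@[69:69],P2@[68:69]

Matches: [[1,0],[2,0],[3,0],[4,0],[5,3],[6,0],[7,3],[7,5],[13,6],[18,0],[18,2],[19,3],[21,1],[21,6],[25,4],[27,4],[30,0],[30,2],[31,0],[32,3],[36,6],[37,0],[37,2],[38,3],[39,0],[43,4],[45,0],[45,2],[47,0],[47,2],[48,0],[49,3],[50,0],[51,3],[51,5],[53,0],[55,0],[55,2],[56,3],[58,0],[59,0],[60,3],[61,0],[62,3],[62,5],[66,4],[69,0],[69,2]]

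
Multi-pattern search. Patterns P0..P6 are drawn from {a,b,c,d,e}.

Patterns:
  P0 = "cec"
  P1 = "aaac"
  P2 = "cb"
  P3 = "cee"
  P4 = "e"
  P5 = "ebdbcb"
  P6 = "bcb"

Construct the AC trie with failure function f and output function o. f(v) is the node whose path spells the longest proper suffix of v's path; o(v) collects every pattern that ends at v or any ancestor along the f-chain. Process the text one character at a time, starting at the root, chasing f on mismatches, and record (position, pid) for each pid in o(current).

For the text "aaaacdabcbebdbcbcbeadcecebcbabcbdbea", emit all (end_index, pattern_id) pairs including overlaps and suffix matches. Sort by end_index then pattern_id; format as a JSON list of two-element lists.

Construct AC machine:
Trie (insert patterns):
  0='ε' goto a→4 b→16 c→1 e→10
  1='c' goto b→8 e→2
  2='ce' goto c→3 e→9
  3='cec' goto ·  [P0 ends]
  4='a' goto a→5
  5='aa' goto a→6
  6='aaa' goto c→7
  7='aaac' goto ·  [P1 ends]
  8='cb' goto ·  [P2 ends]
  9='cee' goto ·  [P3 ends]
  10='e' goto b→11  [P4 ends]
  11='eb' goto d→12
  12='ebd' goto b→13
  13='ebdb' goto c→14
  14='ebdbc' goto b→15
  15='ebdbcb' goto ·  [P5 ends]
  16='b' goto c→17
  17='bc' goto b→18
  18='bcb' goto ·  [P6 ends]

BFS fail/out derivation:
  n1('c'): parent n0 fail=0; on 'c' 0 → fail=0;  out ∅∪∅=∅
  n4('a'): parent n0 fail=0; on 'a' 0 → fail=0;  out ∅∪∅=∅
  n10('e'): parent n0 fail=0; on 'e' 0 → fail=0;  out {4}∪∅={4}
  n16('b'): parent n0 fail=0; on 'b' 0 → fail=0;  out ∅∪∅=∅
  n2('ce'): parent n1 fail=0; on 'e' 0 → fail=10;  out ∅∪{4}={4}
  n5('aa'): parent n4 fail=0; on 'a' 0 → fail=4;  out ∅∪∅=∅
  n8('cb'): parent n1 fail=0; on 'b' 0 → fail=16;  out {2}∪∅={2}
  n11('eb'): parent n10 fail=0; on 'b' 0 → fail=16;  out ∅∪∅=∅
  n17('bc'): parent n16 fail=0; on 'c' 0 → fail=1;  out ∅∪∅=∅
  n3('cec'): parent n2 fail=10; on 'c' 10→0 → fail=1;  out {0}∪∅={0}
  n6('aaa'): parent n5 fail=4; on 'a' 4 → fail=5;  out ∅∪∅=∅
  n9('cee'): parent n2 fail=10; on 'e' 10→0 → fail=10;  out {3}∪{4}={3,4}
  n12('ebd'): parent n11 fail=16; on 'd' 16→0 → fail=0;  out ∅∪∅=∅
  n18('bcb'): parent n17 fail=1; on 'b' 1 → fail=8;  out {6}∪{2}={2,6}
  n7('aaac'): parent n6 fail=5; on 'c' 5→4→0 → fail=1;  out {1}∪∅={1}
  n13('ebdb'): parent n12 fail=0; on 'b' 0 → fail=16;  out ∅∪∅=∅
  n14('ebdbc'): parent n13 fail=16; on 'c' 16 → fail=17;  out ∅∪∅=∅
  n15('ebdbcb'): parent n14 fail=17; on 'b' 17 → fail=18;  out {5}∪{2,6}={2,5,6}

Scan:
[0] read 'a'  n0⇒n4
[1] read 'a'  n4⇒n5
[2] read 'a'  n5⇒n6
[3] read 'a'  n6⇒n6 (fail-walked)
[4] read 'c'  n6⇒n7  emit P1@[1:4]
[5] read 'd'  n7⇒n0 (fail-walked)
[6] read 'a'  n0⇒n4
[7] read 'b'  n4⇒n16 (fail-walked)
[8] read 'c'  n16⇒n17
[9] read 'b'  n17⇒n18  emit P2@[8:9],P6@[7:9]
[10] read 'e'  n18⇒n10 (fail-walked)  emit P4@[10:10]
[11] read 'b'  n10⇒n11
[12] read 'd'  n11⇒n12
[13] read 'b'  n12⇒n13
[14] read 'c'  n13⇒n14
[15] read 'b'  n14⇒n15  emit P2@[14:15],P5@[10:15],P6@[13:15]
[16] read 'c'  n15⇒n17 (fail-walked)
[17] read 'b'  n17⇒n18  emit P2@[16:17],P6@[15:17]
[18] read 'e'  n18⇒n10 (fail-walked)  emit P4@[18:18]
[19] read 'a'  n10⇒n4 (fail-walked)
[20] read 'd'  n4⇒n0 (fail-walked)
[21] read 'c'  n0⇒n1
[22] read 'e'  n1⇒n2  emit P4@[22:22]
[23] read 'c'  n2⇒n3  emit P0@[21:23]
[24] read 'e'  n3⇒n2 (fail-walked)  emit P4@[24:24]
[25] read 'b'  n2⇒n11 (fail-walked)
[26] read 'c'  n11⇒n17 (fail-walked)
[27] read 'b'  n17⇒n18  emit P2@[26:27],P6@[25:27]
[28] read 'a'  n18⇒n4 (fail-walked)
[29] read 'b'  n4⇒n16 (fail-walked)
[30] read 'c'  n16⇒n17
[31] read 'b'  n17⇒n18  emit P2@[30:31],P6@[29:31]
[32] read 'd'  n18⇒n0 (fail-walked)
[33] read 'b'  n0⇒n16
[34] read 'e'  n16⇒n10 (fail-walked)  emit P4@[34:34]
[35] read 'a'  n10⇒n4 (fail-walked)

Matches: [[4,1],[9,2],[9,6],[10,4],[15,2],[15,5],[15,6],[17,2],[17,6],[18,4],[22,4],[23,0],[24,4],[27,2],[27,6],[31,2],[31,6],[34,4]]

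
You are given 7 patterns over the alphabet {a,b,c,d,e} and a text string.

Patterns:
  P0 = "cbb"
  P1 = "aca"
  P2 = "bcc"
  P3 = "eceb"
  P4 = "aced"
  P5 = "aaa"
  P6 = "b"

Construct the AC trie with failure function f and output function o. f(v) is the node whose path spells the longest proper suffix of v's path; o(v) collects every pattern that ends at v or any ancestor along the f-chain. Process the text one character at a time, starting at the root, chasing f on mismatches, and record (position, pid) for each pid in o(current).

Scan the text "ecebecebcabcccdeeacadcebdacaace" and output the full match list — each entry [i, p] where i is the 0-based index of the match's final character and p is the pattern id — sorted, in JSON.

Build:
Trie nodes:
  0='ε' goto a→4 b→7 c→1 e→10
  1='c' goto b→2
  2='cb' goto b→3
  3='cbb' goto ·  ←P0
  4='a' goto a→16 c→5
  5='ac' goto a→6 e→14
  6='aca' goto ·  ←P1
  7='b' goto c→8  ←P6
  8='bc' goto c→9
  9='bcc' goto ·  ←P2
  10='e' goto c→11
  11='ec' goto e→12
  12='ece' goto b→13
  13='eceb' goto ·  ←P3
  14='ace' goto d→15
  15='aced' goto ·  ←P4
  16='aa' goto a→17
  17='aaa' goto ·  ←P5

Failure links (BFS by depth):
  n1('c'): parent n0 fail=0; on 'c' 0 → fail=0;  out ∅∪∅=∅
  n4('a'): parent n0 fail=0; on 'a' 0 → fail=0;  out ∅∪∅=∅
  n7('b'): parent n0 fail=0; on 'b' 0 → fail=0;  out {6}∪∅={6}
  n10('e'): parent n0 fail=0; on 'e' 0 → fail=0;  out ∅∪∅=∅
  n2('cb'): parent n1 fail=0; on 'b' 0 → fail=7;  out ∅∪{6}={6}
  n5('ac'): parent n4 fail=0; on 'c' 0 → fail=1;  out ∅∪∅=∅
  n8('bc'): parent n7 fail=0; on 'c' 0 → fail=1;  out ∅∪∅=∅
  n11('ec'): parent n10 fail=0; on 'c' 0 → fail=1;  out ∅∪∅=∅
  n16('aa'): parent n4 fail=0; on 'a' 0 → fail=4;  out ∅∪∅=∅
  n3('cbb'): parent n2 fail=7; on 'b' 7→0 → fail=7;  out {0}∪{6}={0,6}
  n6('aca'): parent n5 fail=1; on 'a' 1→0 → fail=4;  out {1}∪∅={1}
  n9('bcc'): parent n8 fail=1; on 'c' 1→0 → fail=1;  out {2}∪∅={2}
  n12('ece'): parent n11 fail=1; on 'e' 1→0 → fail=10;  out ∅∪∅=∅
  n14('ace'): parent n5 fail=1; on 'e' 1→0 → fail=10;  out ∅∪∅=∅
  n17('aaa'): parent n16 fail=4; on 'a' 4 → fail=16;  out {5}∪∅={5}
  n13('eceb'): parent n12 fail=10; on 'b' 10→0 → fail=7;  out {3}∪{6}={3,6}
  n15('aced'): parent n14 fail=10; on 'd' 10→0 → fail=0;  out {4}∪∅={4}

Scan:
[0] read 'e'  n0⇒n10
[1] read 'c'  n10⇒n11
[2] read 'e'  n11⇒n12
[3] read 'b'  n12⇒n13  → match P3@[0:3],P6@[3:3]
[4] read 'e'  n13⇒n10 ·f
[5] read 'c'  n10⇒n11
[6] read 'e'  n11⇒n12
[7] read 'b'  n12⇒n13  → match P3@[4:7],P6@[7:7]
[8] read 'c'  n13⇒n8 ·f
[9] read 'a'  n8⇒n4 ·f
[10] read 'b'  n4⇒n7 ·f  → match P6@[10:10]
[11] read 'c'  n7⇒n8
[12] read 'c'  n8⇒n9  → match P2@[10:12]
[13] read 'c'  n9⇒n1 ·f
[14] read 'd'  n1⇒n0 ·f
[15] read 'e'  n0⇒n10
[16] read 'e'  n10⇒n10 ·f
[17] read 'a'  n10⇒n4 ·f
[18] read 'c'  n4⇒n5
[19] read 'a'  n5⇒n6  → match P1@[17:19]
[20] read 'd'  n6⇒n0 ·f
[21] read 'c'  n0⇒n1
[22] read 'e'  n1⇒n10 ·f
[23] read 'b'  n10⇒n7 ·f  → match P6@[23:23]
[24] read 'd'  n7⇒n0 ·f
[25] read 'a'  n0⇒n4
[26] read 'c'  n4⇒n5
[27] read 'a'  n5⇒n6  → match P1@[25:27]
[28] read 'a'  n6⇒n16 ·f
[29] read 'c'  n16⇒n5 ·f
[30] read 'e'  n5⇒n14

Result: [[3,3],[3,6],[7,3],[7,6],[10,6],[12,2],[19,1],[23,6],[27,1]]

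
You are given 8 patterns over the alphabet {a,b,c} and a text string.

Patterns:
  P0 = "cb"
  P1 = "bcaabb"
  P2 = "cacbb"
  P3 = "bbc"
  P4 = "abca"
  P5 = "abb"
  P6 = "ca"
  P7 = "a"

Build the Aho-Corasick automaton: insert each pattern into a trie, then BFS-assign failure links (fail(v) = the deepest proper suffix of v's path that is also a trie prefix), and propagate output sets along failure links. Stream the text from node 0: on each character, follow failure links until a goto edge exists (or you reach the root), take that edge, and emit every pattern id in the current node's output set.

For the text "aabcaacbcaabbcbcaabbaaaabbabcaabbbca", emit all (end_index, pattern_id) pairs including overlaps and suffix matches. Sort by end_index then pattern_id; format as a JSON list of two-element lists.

Build:
Trie (insert patterns):
  n0 'ε': a→15 b→3 c→1
  n1 'c': a→9 b→2
  n2 'cb': ·  ←P0
  n3 'b': b→13 c→4
  n4 'bc': a→5
  n5 'bca': a→6
  n6 'bcaa': b→7
  n7 'bcaab': b→8
  n8 'bcaabb': ·  ←P1
  n9 'ca': c→10  ←P6
  n10 'cac': b→11
  n11 'cacb': b→12
  n12 'cacbb': ·  ←P2
  n13 'bb': c→14
  n14 'bbc': ·  ←P3
  n15 'a': b→16  ←P7
  n16 'ab': b→19 c→17
  n17 'abc': a→18
  n18 'abca': ·  ←P4
  n19 'abb': ·  ←P5

BFS fail/out derivation:
  fail(1) 'c': from fail(0)=0 chase 'c': 0 ⇒ 0;  out=∅∪out(0)=∅
  fail(3) 'b': from fail(0)=0 chase 'b': 0 ⇒ 0;  out=∅∪out(0)=∅
  fail(15) 'a': from fail(0)=0 chase 'a': 0 ⇒ 0;  out={7}∪out(0)={7}
  fail(2) 'cb': from fail(1)=0 chase 'b': 0 ⇒ 3;  out={0}∪out(3)={0}
  fail(4) 'bc': from fail(3)=0 chase 'c': 0 ⇒ 1;  out=∅∪out(1)=∅
  fail(9) 'ca': from fail(1)=0 chase 'a': 0 ⇒ 15;  out={6}∪out(15)={6,7}
  fail(13) 'bb': from fail(3)=0 chase 'b': 0 ⇒ 3;  out=∅∪out(3)=∅
  fail(16) 'ab': from fail(15)=0 chase 'b': 0 ⇒ 3;  out=∅∪out(3)=∅
  fail(5) 'bca': from fail(4)=1 chase 'a': 1 ⇒ 9;  out=∅∪out(9)={6,7}
  fail(10) 'cac': from fail(9)=15 chase 'c': 15→0 ⇒ 1;  out=∅∪out(1)=∅
  fail(14) 'bbc': from fail(13)=3 chase 'c': 3 ⇒ 4;  out={3}∪out(4)={3}
  fail(17) 'abc': from fail(16)=3 chase 'c': 3 ⇒ 4;  out=∅∪out(4)=∅
  fail(19) 'abb': from fail(16)=3 chase 'b': 3 ⇒ 13;  out={5}∪out(13)={5}
  fail(6) 'bcaa': from fail(5)=9 chase 'a': 9→15→0 ⇒ 15;  out=∅∪out(15)={7}
  fail(11) 'cacb': from fail(10)=1 chase 'b': 1 ⇒ 2;  out=∅∪out(2)={0}
  fail(18) 'abca': from fail(17)=4 chase 'a': 4 ⇒ 5;  out={4}∪out(5)={4,6,7}
  fail(7) 'bcaab': from fail(6)=15 chase 'b': 15 ⇒ 16;  out=∅∪out(16)=∅
  fail(12) 'cacbb': from fail(11)=2 chase 'b': 2→3 ⇒ 13;  out={2}∪out(13)={2}
  fail(8) 'bcaabb': from fail(7)=16 chase 'b': 16 ⇒ 19;  out={1}∪out(19)={1,5}

Run:
i=0 'a': node 0→15  emit P7@[0:0]
i=1 'a': node 15→15 (via fail)  emit P7@[1:1]
i=2 'b': node 15→16
i=3 'c': node 16→17
i=4 'a': node 17→18  emit P4@[1:4],P6@[3:4],P7@[4:4]
i=5 'a': node 18→6 (via fail)  emit P7@[5:5]
i=6 'c': node 6→1 (via fail)
i=7 'b': node 1→2  emit P0@[6:7]
i=8 'c': node 2→4 (via fail)
i=9 'a': node 4→5  emit P6@[8:9],P7@[9:9]
i=10 'a': node 5→6  emit P7@[10:10]
i=11 'b': node 6→7
i=12 'b': node 7→8  emit P1@[7:12],P5@[10:12]
i=13 'c': node 8→14 (via fail)  emit P3@[11:13]
i=14 'b': node 14→2 (via fail)  emit P0@[13:14]
i=15 'c': node 2→4 (via fail)
i=16 'a': node 4→5  emit P6@[15:16],P7@[16:16]
i=17 'a': node 5→6  emit P7@[17:17]
i=18 'b': node 6→7
i=19 'b': node 7→8  emit P1@[14:19],P5@[17:19]
i=20 'a': node 8→15 (via fail)  emit P7@[20:20]
i=21 'a': node 15→15 (via fail)  emit P7@[21:21]
i=22 'a': node 15→15 (via fail)  emit P7@[22:22]
i=23 'a': node 15→15 (via fail)  emit P7@[23:23]
i=24 'b': node 15→16
i=25 'b': node 16→19  emit P5@[23:25]
i=26 'a': node 19→15 (via fail)  emit P7@[26:26]
i=27 'b': node 15→16
i=28 'c': node 16→17
i=29 'a': node 17→18  emit P4@[26:29],P6@[28:29],P7@[29:29]
i=30 'a': node 18→6 (via fail)  emit P7@[30:30]
i=31 'b': node 6→7
i=32 'b': node 7→8  emit P1@[27:32],P5@[30:32]
i=33 'b': node 8→13 (via fail)
i=34 'c': node 13→14  emit P3@[32:34]
i=35 'a': node 14→5 (via fail)  emit P6@[34:35],P7@[35:35]

Result: [[0,7],[1,7],[4,4],[4,6],[4,7],[5,7],[7,0],[9,6],[9,7],[10,7],[12,1],[12,5],[13,3],[14,0],[16,6],[16,7],[17,7],[19,1],[19,5],[20,7],[21,7],[22,7],[23,7],[25,5],[26,7],[29,4],[29,6],[29,7],[30,7],[32,1],[32,5],[34,3],[35,6],[35,7]]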